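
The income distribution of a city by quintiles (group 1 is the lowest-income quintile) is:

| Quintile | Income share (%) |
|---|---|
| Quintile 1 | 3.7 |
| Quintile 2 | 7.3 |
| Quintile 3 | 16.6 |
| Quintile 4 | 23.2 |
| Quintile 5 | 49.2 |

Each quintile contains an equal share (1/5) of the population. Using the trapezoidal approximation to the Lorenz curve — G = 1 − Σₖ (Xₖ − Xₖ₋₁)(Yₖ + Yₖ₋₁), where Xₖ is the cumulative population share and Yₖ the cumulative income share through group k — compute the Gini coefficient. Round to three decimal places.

0.428

Cumulative income shares Yₖ: 0.0370, 0.1100, 0.2760, 0.5080, 1.0000
Σ (Xₖ−Xₖ₋₁)(Yₖ+Yₖ₋₁) = (1/5)(0.0370+0.0000) + (1/5)(0.1100+0.0370) + (1/5)(0.2760+0.1100) + (1/5)(0.5080+0.2760) + (1/5)(1.0000+0.5080)
  = 0.0074 + 0.0294 + 0.0772 + 0.1568 + 0.3016 = 0.5724
G = 1 − 0.5724 = 0.4276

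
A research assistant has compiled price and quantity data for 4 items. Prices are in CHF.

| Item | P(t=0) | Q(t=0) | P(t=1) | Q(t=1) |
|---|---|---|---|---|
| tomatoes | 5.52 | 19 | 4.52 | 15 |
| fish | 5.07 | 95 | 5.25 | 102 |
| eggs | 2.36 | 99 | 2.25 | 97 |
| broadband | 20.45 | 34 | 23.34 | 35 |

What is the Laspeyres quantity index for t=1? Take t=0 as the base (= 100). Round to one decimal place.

Laspeyres quantity index uses base-period prices as weights.
ΣP(t=0)·Q(t=1) = 5.52×15 + 5.07×102 + 2.36×97 + 20.45×35 = 82.8 + 517.14 + 228.92 + 715.75 = 1544.61
ΣP(t=0)·Q(t=0) = 5.52×19 + 5.07×95 + 2.36×99 + 20.45×34 = 104.88 + 481.65 + 233.64 + 695.3 = 1515.47
Index = 1544.61 / 1515.47 × 100 = 101.9228

101.9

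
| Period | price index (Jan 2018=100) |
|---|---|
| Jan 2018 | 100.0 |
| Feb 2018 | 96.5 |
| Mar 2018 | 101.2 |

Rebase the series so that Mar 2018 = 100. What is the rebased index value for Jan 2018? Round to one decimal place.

Rebased(Jan 2018) = 100.0 / 101.2 × 100 = 98.8142

98.8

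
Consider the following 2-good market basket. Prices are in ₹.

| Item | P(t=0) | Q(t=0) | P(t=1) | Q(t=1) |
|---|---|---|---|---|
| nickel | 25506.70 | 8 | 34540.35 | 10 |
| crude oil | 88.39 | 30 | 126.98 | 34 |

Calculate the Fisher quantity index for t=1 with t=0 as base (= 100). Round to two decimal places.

Laspeyres component (base-period weights):
ΣP(t=0)Q(t=1) = 25506.70×10 + 88.39×34 = 255067 + 3005.26 = 258072.26
ΣP(t=0)Q(t=0) = 25506.70×8 + 88.39×30 = 204053.6 + 2651.7 = 206705.3
L = 258072.26 / 206705.3 × 100 = 124.8503
Paasche component (current-period weights):
ΣP(t=1)Q(t=1) = 34540.35×10 + 126.98×34 = 345403.5 + 4317.32 = 349720.82
ΣP(t=1)Q(t=0) = 34540.35×8 + 126.98×30 = 276322.8 + 3809.4 = 280132.2
P = 349720.82 / 280132.2 × 100 = 124.8413
Fisher = √(L × P) = √(124.8503 × 124.8413) = 124.8458

124.85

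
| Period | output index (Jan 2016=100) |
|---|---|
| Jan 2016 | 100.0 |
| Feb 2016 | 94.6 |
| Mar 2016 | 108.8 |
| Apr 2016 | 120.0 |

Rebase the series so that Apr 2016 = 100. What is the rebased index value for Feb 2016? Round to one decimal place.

78.8

Rebased(Feb 2016) = 94.6 / 120.0 × 100 = 78.8333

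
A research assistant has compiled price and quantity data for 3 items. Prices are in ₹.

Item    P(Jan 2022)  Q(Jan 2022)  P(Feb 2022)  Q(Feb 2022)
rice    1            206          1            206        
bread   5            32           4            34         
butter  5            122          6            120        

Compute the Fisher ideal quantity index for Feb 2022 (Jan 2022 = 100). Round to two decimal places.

Laspeyres component (base-period weights):
ΣP(Jan 2022)Q(Feb 2022) = 1×206 + 5×34 + 5×120 = 206 + 170 + 600 = 976
ΣP(Jan 2022)Q(Jan 2022) = 1×206 + 5×32 + 5×122 = 206 + 160 + 610 = 976
L = 976 / 976 × 100 = 100.0000
Paasche component (current-period weights):
ΣP(Feb 2022)Q(Feb 2022) = 1×206 + 4×34 + 6×120 = 206 + 136 + 720 = 1062
ΣP(Feb 2022)Q(Jan 2022) = 1×206 + 4×32 + 6×122 = 206 + 128 + 732 = 1066
P = 1062 / 1066 × 100 = 99.6248
Fisher = √(L × P) = √(100.0000 × 99.6248) = 99.8122

99.81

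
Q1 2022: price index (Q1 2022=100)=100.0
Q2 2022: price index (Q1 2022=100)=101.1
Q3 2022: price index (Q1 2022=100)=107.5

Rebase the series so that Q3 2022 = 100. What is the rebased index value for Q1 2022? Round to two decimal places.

Rebased(Q1 2022) = 100.0 / 107.5 × 100 = 93.0233

93.02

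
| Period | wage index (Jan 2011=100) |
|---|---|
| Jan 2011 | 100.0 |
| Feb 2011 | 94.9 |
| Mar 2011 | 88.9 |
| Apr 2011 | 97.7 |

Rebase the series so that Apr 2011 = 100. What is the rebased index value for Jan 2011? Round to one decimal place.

Rebased(Jan 2011) = 100.0 / 97.7 × 100 = 102.3541

102.4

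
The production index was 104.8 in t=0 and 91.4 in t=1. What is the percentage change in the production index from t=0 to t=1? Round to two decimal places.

-12.79%

Change = (91.4 − 104.8) / 104.8 × 100
       = -13.4 / 104.8 × 100 = -12.7863%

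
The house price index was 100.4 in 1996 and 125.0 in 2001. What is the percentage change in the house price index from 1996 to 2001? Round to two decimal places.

24.50%

Change = (125.0 − 100.4) / 100.4 × 100
       = 24.6 / 100.4 × 100 = 24.5020%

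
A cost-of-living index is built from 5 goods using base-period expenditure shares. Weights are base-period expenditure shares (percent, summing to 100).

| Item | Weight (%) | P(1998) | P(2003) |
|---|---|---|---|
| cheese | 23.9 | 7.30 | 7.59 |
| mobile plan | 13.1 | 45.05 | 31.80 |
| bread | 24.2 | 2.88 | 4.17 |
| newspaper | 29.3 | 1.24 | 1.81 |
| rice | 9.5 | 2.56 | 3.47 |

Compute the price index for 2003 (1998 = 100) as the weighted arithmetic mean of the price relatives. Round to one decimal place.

cheese: 23.9 × (7.59/7.30) = 23.9 × 1.039726 = 24.8495
mobile plan: 13.1 × (31.80/45.05) = 13.1 × 0.705882 = 9.2471
bread: 24.2 × (4.17/2.88) = 24.2 × 1.447917 = 35.0396
newspaper: 29.3 × (1.81/1.24) = 29.3 × 1.459677 = 42.7685
rice: 9.5 × (3.47/2.56) = 9.5 × 1.355469 = 12.8770
Index = Σ wᵢ·(p₁ᵢ/p₀ᵢ) = 24.8495 + 9.2471 + 35.0396 + 42.7685 + 12.8770 = 124.7816

124.8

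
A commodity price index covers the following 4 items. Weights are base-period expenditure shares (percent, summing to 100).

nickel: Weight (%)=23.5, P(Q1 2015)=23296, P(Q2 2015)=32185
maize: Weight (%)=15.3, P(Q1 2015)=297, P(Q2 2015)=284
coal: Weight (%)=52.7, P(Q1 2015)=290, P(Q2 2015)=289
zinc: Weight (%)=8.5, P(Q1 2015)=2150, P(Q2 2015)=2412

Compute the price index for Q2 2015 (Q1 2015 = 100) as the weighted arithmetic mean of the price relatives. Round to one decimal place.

nickel: 23.5 × (32185/23296) = 23.5 × 1.381568 = 32.4668
maize: 15.3 × (284/297) = 15.3 × 0.956229 = 14.6303
coal: 52.7 × (289/290) = 52.7 × 0.996552 = 52.5183
zinc: 8.5 × (2412/2150) = 8.5 × 1.121860 = 9.5358
Index = Σ wᵢ·(p₁ᵢ/p₀ᵢ) = 32.4668 + 14.6303 + 52.5183 + 9.5358 = 109.1512

109.2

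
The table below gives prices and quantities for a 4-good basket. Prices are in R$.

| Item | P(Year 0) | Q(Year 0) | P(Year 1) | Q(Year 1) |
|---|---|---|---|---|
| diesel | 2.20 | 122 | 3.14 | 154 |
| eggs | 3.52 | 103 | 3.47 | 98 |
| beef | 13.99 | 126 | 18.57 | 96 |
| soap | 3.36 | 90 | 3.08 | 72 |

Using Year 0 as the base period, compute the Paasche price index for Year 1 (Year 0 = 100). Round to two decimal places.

Paasche price index uses current-period quantities as weights.
ΣP(Year 1)·Q(Year 1) = 3.14×154 + 3.47×98 + 18.57×96 + 3.08×72 = 483.56 + 340.06 + 1782.72 + 221.76 = 2828.1
ΣP(Year 0)·Q(Year 1) = 2.20×154 + 3.52×98 + 13.99×96 + 3.36×72 = 338.8 + 344.96 + 1343.04 + 241.92 = 2268.72
Index = 2828.1 / 2268.72 × 100 = 124.6562

124.66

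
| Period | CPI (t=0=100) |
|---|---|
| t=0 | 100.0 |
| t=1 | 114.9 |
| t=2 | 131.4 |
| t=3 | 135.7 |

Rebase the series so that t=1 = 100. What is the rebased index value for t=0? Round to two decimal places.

87.03

Rebased(t=0) = 100.0 / 114.9 × 100 = 87.0322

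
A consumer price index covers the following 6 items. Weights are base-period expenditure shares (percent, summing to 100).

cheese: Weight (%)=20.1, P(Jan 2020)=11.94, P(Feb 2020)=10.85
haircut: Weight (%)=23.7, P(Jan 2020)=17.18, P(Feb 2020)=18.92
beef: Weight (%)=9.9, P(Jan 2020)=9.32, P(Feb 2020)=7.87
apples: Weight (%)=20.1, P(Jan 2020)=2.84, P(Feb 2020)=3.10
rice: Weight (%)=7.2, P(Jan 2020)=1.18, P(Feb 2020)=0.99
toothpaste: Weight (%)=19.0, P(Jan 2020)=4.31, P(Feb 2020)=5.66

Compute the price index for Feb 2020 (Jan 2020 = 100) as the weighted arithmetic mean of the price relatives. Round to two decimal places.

105.66

cheese: 20.1 × (10.85/11.94) = 20.1 × 0.908710 = 18.2651
haircut: 23.7 × (18.92/17.18) = 23.7 × 1.101281 = 26.1003
beef: 9.9 × (7.87/9.32) = 9.9 × 0.844421 = 8.3598
apples: 20.1 × (3.10/2.84) = 20.1 × 1.091549 = 21.9401
rice: 7.2 × (0.99/1.18) = 7.2 × 0.838983 = 6.0407
toothpaste: 19.0 × (5.66/4.31) = 19.0 × 1.313225 = 24.9513
Index = Σ wᵢ·(p₁ᵢ/p₀ᵢ) = 18.2651 + 26.1003 + 8.3598 + 21.9401 + 6.0407 + 24.9513 = 105.6573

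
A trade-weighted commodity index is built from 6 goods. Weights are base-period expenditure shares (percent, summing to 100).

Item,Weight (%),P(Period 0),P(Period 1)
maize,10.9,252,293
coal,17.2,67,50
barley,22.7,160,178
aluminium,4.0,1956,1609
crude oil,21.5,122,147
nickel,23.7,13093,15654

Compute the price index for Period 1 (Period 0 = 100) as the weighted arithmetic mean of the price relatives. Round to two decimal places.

108.29

maize: 10.9 × (293/252) = 10.9 × 1.162698 = 12.6734
coal: 17.2 × (50/67) = 17.2 × 0.746269 = 12.8358
barley: 22.7 × (178/160) = 22.7 × 1.112500 = 25.2538
aluminium: 4.0 × (1609/1956) = 4.0 × 0.822597 = 3.2904
crude oil: 21.5 × (147/122) = 21.5 × 1.204918 = 25.9057
nickel: 23.7 × (15654/13093) = 23.7 × 1.195601 = 28.3357
Index = Σ wᵢ·(p₁ᵢ/p₀ᵢ) = 12.6734 + 12.8358 + 25.2538 + 3.2904 + 25.9057 + 28.3357 = 108.2948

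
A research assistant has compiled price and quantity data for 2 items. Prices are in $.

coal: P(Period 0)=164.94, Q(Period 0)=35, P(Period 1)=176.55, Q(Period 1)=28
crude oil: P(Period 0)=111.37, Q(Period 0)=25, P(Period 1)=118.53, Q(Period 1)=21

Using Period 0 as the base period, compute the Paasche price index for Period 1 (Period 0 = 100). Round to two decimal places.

106.83

Paasche price index uses current-period quantities as weights.
ΣP(Period 1)·Q(Period 1) = 176.55×28 + 118.53×21 = 4943.4 + 2489.13 = 7432.53
ΣP(Period 0)·Q(Period 1) = 164.94×28 + 111.37×21 = 4618.32 + 2338.77 = 6957.09
Index = 7432.53 / 6957.09 × 100 = 106.8339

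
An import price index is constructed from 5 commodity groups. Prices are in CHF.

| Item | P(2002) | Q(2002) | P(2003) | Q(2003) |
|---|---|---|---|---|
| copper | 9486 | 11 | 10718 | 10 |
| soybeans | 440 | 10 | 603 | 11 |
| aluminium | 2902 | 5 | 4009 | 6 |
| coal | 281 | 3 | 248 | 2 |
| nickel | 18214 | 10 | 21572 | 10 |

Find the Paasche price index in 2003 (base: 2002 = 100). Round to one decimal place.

118.1

Paasche price index uses current-period quantities as weights.
ΣP(2003)·Q(2003) = 10718×10 + 603×11 + 4009×6 + 248×2 + 21572×10 = 107180 + 6633 + 24054 + 496 + 215720 = 354083
ΣP(2002)·Q(2003) = 9486×10 + 440×11 + 2902×6 + 281×2 + 18214×10 = 94860 + 4840 + 17412 + 562 + 182140 = 299814
Index = 354083 / 299814 × 100 = 118.1009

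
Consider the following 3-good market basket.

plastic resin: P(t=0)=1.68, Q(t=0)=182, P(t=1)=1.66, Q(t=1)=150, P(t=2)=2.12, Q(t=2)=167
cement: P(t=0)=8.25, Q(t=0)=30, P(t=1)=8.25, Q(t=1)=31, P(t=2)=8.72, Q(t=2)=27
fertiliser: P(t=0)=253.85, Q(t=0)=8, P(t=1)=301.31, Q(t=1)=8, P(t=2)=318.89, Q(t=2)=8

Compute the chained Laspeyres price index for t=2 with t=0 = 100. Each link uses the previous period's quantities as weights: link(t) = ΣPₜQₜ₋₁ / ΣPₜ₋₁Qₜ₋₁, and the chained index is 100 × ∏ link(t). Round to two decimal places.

123.36

Link t=0→t=1:
ΣP(t=1)Q(t=0) = 1.66×182 + 8.25×30 + 301.31×8 = 302.12 + 247.5 + 2410.48 = 2960.1
ΣP(t=0)Q(t=0) = 1.68×182 + 8.25×30 + 253.85×8 = 305.76 + 247.5 + 2030.8 = 2584.06
link = 2960.1/2584.06 = 1.145523
Link t=1→t=2:
ΣP(t=2)Q(t=1) = 2.12×150 + 8.72×31 + 318.89×8 = 318 + 270.32 + 2551.12 = 3139.44
ΣP(t=1)Q(t=1) = 1.66×150 + 8.25×31 + 301.31×8 = 249 + 255.75 + 2410.48 = 2915.23
link = 3139.44/2915.23 = 1.076910
Chained index = 100 × 1.145523 × 1.076910 = 123.3625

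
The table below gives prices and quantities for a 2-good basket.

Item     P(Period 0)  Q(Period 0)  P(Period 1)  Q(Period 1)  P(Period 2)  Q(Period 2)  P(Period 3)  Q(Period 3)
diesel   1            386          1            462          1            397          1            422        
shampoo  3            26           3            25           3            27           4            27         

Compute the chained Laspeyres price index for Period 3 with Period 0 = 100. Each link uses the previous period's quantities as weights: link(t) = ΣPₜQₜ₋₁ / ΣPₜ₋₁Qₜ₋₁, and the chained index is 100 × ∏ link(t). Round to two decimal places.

Link Period 0→Period 1:
ΣP(Period 1)Q(Period 0) = 1×386 + 3×26 = 386 + 78 = 464
ΣP(Period 0)Q(Period 0) = 1×386 + 3×26 = 386 + 78 = 464
link = 464/464 = 1.000000
Link Period 1→Period 2:
ΣP(Period 2)Q(Period 1) = 1×462 + 3×25 = 462 + 75 = 537
ΣP(Period 1)Q(Period 1) = 1×462 + 3×25 = 462 + 75 = 537
link = 537/537 = 1.000000
Link Period 2→Period 3:
ΣP(Period 3)Q(Period 2) = 1×397 + 4×27 = 397 + 108 = 505
ΣP(Period 2)Q(Period 2) = 1×397 + 3×27 = 397 + 81 = 478
link = 505/478 = 1.056485
Chained index = 100 × 1.000000 × 1.000000 × 1.056485 = 105.6485

105.65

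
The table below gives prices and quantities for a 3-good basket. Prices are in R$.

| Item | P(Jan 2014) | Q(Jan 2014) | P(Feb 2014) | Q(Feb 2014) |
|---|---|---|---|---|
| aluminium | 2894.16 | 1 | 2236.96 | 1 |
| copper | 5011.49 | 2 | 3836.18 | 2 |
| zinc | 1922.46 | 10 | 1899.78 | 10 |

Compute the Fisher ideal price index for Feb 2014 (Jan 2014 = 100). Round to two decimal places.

89.94

Laspeyres component (base-period weights):
ΣP(Feb 2014)Q(Jan 2014) = 2236.96×1 + 3836.18×2 + 1899.78×10 = 2236.96 + 7672.36 + 18997.8 = 28907.12
ΣP(Jan 2014)Q(Jan 2014) = 2894.16×1 + 5011.49×2 + 1922.46×10 = 2894.16 + 10022.98 + 19224.6 = 32141.74
L = 28907.12 / 32141.74 × 100 = 89.9364
Paasche component (current-period weights):
ΣP(Feb 2014)Q(Feb 2014) = 2236.96×1 + 3836.18×2 + 1899.78×10 = 2236.96 + 7672.36 + 18997.8 = 28907.12
ΣP(Jan 2014)Q(Feb 2014) = 2894.16×1 + 5011.49×2 + 1922.46×10 = 2894.16 + 10022.98 + 19224.6 = 32141.74
P = 28907.12 / 32141.74 × 100 = 89.9364
Fisher = √(L × P) = √(89.9364 × 89.9364) = 89.9364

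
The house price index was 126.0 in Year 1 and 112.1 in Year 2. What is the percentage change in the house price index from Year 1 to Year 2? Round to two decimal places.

-11.03%

Change = (112.1 − 126.0) / 126.0 × 100
       = -13.9 / 126.0 × 100 = -11.0317%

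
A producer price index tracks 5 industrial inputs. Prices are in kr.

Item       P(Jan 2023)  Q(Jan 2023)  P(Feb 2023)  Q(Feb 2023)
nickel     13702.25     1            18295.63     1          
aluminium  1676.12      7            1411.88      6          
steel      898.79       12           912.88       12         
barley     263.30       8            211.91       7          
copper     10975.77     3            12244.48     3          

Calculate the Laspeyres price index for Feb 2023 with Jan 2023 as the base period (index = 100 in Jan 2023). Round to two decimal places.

Laspeyres price index uses base-period quantities as weights.
ΣP(Feb 2023)·Q(Jan 2023) = 18295.63×1 + 1411.88×7 + 912.88×12 + 211.91×8 + 12244.48×3 = 18295.63 + 9883.16 + 10954.56 + 1695.28 + 36733.44 = 77562.07
ΣP(Jan 2023)·Q(Jan 2023) = 13702.25×1 + 1676.12×7 + 898.79×12 + 263.30×8 + 10975.77×3 = 13702.25 + 11732.84 + 10785.48 + 2106.4 + 32927.31 = 71254.28
Index = 77562.07 / 71254.28 × 100 = 108.8525

108.85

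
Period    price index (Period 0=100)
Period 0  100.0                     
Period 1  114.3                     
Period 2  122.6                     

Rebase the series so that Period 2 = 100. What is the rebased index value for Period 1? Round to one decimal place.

Rebased(Period 1) = 114.3 / 122.6 × 100 = 93.2300

93.2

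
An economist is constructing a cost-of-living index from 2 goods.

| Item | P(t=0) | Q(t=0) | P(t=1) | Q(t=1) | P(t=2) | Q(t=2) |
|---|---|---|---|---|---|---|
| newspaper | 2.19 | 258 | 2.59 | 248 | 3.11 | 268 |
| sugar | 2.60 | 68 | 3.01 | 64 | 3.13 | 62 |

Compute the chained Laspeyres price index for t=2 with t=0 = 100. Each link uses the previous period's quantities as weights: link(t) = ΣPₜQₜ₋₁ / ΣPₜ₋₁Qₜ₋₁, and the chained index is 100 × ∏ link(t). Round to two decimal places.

136.93

Link t=0→t=1:
ΣP(t=1)Q(t=0) = 2.59×258 + 3.01×68 = 668.22 + 204.68 = 872.9
ΣP(t=0)Q(t=0) = 2.19×258 + 2.60×68 = 565.02 + 176.8 = 741.82
link = 872.9/741.82 = 1.176701
Link t=1→t=2:
ΣP(t=2)Q(t=1) = 3.11×248 + 3.13×64 = 771.28 + 200.32 = 971.6
ΣP(t=1)Q(t=1) = 2.59×248 + 3.01×64 = 642.32 + 192.64 = 834.96
link = 971.6/834.96 = 1.163649
Chained index = 100 × 1.176701 × 1.163649 = 136.9266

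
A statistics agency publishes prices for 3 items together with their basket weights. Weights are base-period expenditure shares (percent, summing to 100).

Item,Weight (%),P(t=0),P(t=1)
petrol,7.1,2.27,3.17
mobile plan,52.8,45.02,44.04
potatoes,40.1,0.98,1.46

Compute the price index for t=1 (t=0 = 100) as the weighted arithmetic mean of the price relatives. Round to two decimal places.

petrol: 7.1 × (3.17/2.27) = 7.1 × 1.396476 = 9.9150
mobile plan: 52.8 × (44.04/45.02) = 52.8 × 0.978232 = 51.6506
potatoes: 40.1 × (1.46/0.98) = 40.1 × 1.489796 = 59.7408
Index = Σ wᵢ·(p₁ᵢ/p₀ᵢ) = 9.9150 + 51.6506 + 59.7408 = 121.3064

121.31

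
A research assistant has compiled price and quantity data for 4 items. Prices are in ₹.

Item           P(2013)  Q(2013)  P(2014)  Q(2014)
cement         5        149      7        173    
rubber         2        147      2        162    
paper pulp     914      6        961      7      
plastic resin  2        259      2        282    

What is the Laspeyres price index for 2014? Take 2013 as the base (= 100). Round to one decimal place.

108.2

Laspeyres price index uses base-period quantities as weights.
ΣP(2014)·Q(2013) = 7×149 + 2×147 + 961×6 + 2×259 = 1043 + 294 + 5766 + 518 = 7621
ΣP(2013)·Q(2013) = 5×149 + 2×147 + 914×6 + 2×259 = 745 + 294 + 5484 + 518 = 7041
Index = 7621 / 7041 × 100 = 108.2375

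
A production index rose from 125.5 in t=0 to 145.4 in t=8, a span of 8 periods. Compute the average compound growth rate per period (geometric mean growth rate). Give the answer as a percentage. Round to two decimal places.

Growth factor = (145.4/125.5)^(1/8) = (1.158566)^(1/8) = 1.018568
Growth rate = 1.018568 − 1 = 0.018568 = 1.8568%

1.86%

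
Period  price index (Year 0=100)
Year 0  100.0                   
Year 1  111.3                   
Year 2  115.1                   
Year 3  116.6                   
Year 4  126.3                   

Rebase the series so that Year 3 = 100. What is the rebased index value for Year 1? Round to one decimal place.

Rebased(Year 1) = 111.3 / 116.6 × 100 = 95.4545

95.5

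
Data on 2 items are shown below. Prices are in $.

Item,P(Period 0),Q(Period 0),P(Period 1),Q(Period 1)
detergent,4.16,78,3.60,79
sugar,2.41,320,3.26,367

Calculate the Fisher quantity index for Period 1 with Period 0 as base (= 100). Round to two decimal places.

111.28

Laspeyres component (base-period weights):
ΣP(Period 0)Q(Period 1) = 4.16×79 + 2.41×367 = 328.64 + 884.47 = 1213.11
ΣP(Period 0)Q(Period 0) = 4.16×78 + 2.41×320 = 324.48 + 771.2 = 1095.68
L = 1213.11 / 1095.68 × 100 = 110.7175
Paasche component (current-period weights):
ΣP(Period 1)Q(Period 1) = 3.60×79 + 3.26×367 = 284.4 + 1196.42 = 1480.82
ΣP(Period 1)Q(Period 0) = 3.60×78 + 3.26×320 = 280.8 + 1043.2 = 1324
P = 1480.82 / 1324 × 100 = 111.8444
Fisher = √(L × P) = √(110.7175 × 111.8444) = 111.2796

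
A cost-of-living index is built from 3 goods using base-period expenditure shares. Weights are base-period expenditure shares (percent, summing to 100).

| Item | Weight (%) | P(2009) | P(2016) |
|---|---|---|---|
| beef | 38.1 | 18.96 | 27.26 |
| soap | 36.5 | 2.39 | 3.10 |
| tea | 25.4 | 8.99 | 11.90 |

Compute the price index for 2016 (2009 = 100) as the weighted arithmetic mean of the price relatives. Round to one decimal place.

135.7

beef: 38.1 × (27.26/18.96) = 38.1 × 1.437764 = 54.7788
soap: 36.5 × (3.10/2.39) = 36.5 × 1.297071 = 47.3431
tea: 25.4 × (11.90/8.99) = 25.4 × 1.323693 = 33.6218
Index = Σ wᵢ·(p₁ᵢ/p₀ᵢ) = 54.7788 + 47.3431 + 33.6218 = 135.7437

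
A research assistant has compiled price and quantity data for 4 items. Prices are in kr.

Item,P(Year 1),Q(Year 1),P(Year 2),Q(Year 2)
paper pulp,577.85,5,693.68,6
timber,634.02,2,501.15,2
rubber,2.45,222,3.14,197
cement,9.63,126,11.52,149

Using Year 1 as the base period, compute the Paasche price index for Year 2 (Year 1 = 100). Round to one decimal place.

Paasche price index uses current-period quantities as weights.
ΣP(Year 2)·Q(Year 2) = 693.68×6 + 501.15×2 + 3.14×197 + 11.52×149 = 4162.08 + 1002.3 + 618.58 + 1716.48 = 7499.44
ΣP(Year 1)·Q(Year 2) = 577.85×6 + 634.02×2 + 2.45×197 + 9.63×149 = 3467.1 + 1268.04 + 482.65 + 1434.87 = 6652.66
Index = 7499.44 / 6652.66 × 100 = 112.7284

112.7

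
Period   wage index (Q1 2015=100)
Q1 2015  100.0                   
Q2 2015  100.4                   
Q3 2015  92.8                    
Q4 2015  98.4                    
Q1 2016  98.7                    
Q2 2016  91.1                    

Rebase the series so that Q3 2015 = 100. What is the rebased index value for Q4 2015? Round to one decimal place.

Rebased(Q4 2015) = 98.4 / 92.8 × 100 = 106.0345

106.0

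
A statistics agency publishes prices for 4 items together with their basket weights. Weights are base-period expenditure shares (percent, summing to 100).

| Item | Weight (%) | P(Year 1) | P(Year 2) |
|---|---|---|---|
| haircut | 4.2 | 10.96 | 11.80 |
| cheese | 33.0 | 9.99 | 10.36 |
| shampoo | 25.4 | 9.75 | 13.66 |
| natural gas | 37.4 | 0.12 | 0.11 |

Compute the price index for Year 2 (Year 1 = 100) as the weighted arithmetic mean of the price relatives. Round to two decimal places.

haircut: 4.2 × (11.80/10.96) = 4.2 × 1.076642 = 4.5219
cheese: 33.0 × (10.36/9.99) = 33.0 × 1.037037 = 34.2222
shampoo: 25.4 × (13.66/9.75) = 25.4 × 1.401026 = 35.5861
natural gas: 37.4 × (0.11/0.12) = 37.4 × 0.916667 = 34.2833
Index = Σ wᵢ·(p₁ᵢ/p₀ᵢ) = 4.5219 + 34.2222 + 35.5861 + 34.2833 = 108.6135

108.61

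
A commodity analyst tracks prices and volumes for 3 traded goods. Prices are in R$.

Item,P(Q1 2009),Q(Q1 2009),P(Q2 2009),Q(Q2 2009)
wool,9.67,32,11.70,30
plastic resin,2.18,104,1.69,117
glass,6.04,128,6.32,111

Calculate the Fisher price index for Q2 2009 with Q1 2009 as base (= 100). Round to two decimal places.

Laspeyres component (base-period weights):
ΣP(Q2 2009)Q(Q1 2009) = 11.70×32 + 1.69×104 + 6.32×128 = 374.4 + 175.76 + 808.96 = 1359.12
ΣP(Q1 2009)Q(Q1 2009) = 9.67×32 + 2.18×104 + 6.04×128 = 309.44 + 226.72 + 773.12 = 1309.28
L = 1359.12 / 1309.28 × 100 = 103.8067
Paasche component (current-period weights):
ΣP(Q2 2009)Q(Q2 2009) = 11.70×30 + 1.69×117 + 6.32×111 = 351 + 197.73 + 701.52 = 1250.25
ΣP(Q1 2009)Q(Q2 2009) = 9.67×30 + 2.18×117 + 6.04×111 = 290.1 + 255.06 + 670.44 = 1215.6
P = 1250.25 / 1215.6 × 100 = 102.8504
Fisher = √(L × P) = √(103.8067 × 102.8504) = 103.3275

103.33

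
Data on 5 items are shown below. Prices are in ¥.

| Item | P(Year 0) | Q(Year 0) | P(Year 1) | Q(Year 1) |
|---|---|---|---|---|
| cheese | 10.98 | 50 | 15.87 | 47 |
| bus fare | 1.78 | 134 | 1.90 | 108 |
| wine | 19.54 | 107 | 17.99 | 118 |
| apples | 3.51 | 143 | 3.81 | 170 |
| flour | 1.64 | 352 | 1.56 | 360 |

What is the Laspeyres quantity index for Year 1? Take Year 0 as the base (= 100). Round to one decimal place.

Laspeyres quantity index uses base-period prices as weights.
ΣP(Year 0)·Q(Year 1) = 10.98×47 + 1.78×108 + 19.54×118 + 3.51×170 + 1.64×360 = 516.06 + 192.24 + 2305.72 + 596.7 + 590.4 = 4201.12
ΣP(Year 0)·Q(Year 0) = 10.98×50 + 1.78×134 + 19.54×107 + 3.51×143 + 1.64×352 = 549 + 238.52 + 2090.78 + 501.93 + 577.28 = 3957.51
Index = 4201.12 / 3957.51 × 100 = 106.1556

106.2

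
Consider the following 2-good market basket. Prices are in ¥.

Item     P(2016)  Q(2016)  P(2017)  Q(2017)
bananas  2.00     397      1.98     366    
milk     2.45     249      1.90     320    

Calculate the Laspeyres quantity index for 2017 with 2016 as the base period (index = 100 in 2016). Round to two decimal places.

Laspeyres quantity index uses base-period prices as weights.
ΣP(2016)·Q(2017) = 2.00×366 + 2.45×320 = 732 + 784 = 1516
ΣP(2016)·Q(2016) = 2.00×397 + 2.45×249 = 794 + 610.05 = 1404.05
Index = 1516 / 1404.05 × 100 = 107.9734

107.97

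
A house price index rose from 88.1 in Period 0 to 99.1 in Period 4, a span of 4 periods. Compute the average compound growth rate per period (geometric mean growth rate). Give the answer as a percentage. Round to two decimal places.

Growth factor = (99.1/88.1)^(1/4) = (1.124858)^(1/4) = 1.029851
Growth rate = 1.029851 − 1 = 0.029851 = 2.9851%

2.99%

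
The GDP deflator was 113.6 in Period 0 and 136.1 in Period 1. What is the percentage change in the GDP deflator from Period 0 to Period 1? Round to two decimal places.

Change = (136.1 − 113.6) / 113.6 × 100
       = 22.5 / 113.6 × 100 = 19.8063%

19.81%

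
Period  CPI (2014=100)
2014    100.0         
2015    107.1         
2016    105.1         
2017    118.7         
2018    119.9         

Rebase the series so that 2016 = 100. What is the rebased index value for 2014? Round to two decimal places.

Rebased(2014) = 100.0 / 105.1 × 100 = 95.1475

95.15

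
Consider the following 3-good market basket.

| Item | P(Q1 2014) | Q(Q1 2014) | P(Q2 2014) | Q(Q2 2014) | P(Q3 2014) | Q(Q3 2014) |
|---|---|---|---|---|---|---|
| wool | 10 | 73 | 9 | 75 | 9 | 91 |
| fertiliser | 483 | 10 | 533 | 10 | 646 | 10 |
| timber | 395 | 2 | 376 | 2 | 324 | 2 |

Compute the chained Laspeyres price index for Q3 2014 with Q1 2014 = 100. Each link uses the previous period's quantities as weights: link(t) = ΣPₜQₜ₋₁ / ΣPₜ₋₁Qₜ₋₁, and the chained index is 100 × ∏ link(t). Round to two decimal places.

122.24

Link Q1 2014→Q2 2014:
ΣP(Q2 2014)Q(Q1 2014) = 9×73 + 533×10 + 376×2 = 657 + 5330 + 752 = 6739
ΣP(Q1 2014)Q(Q1 2014) = 10×73 + 483×10 + 395×2 = 730 + 4830 + 790 = 6350
link = 6739/6350 = 1.061260
Link Q2 2014→Q3 2014:
ΣP(Q3 2014)Q(Q2 2014) = 9×75 + 646×10 + 324×2 = 675 + 6460 + 648 = 7783
ΣP(Q2 2014)Q(Q2 2014) = 9×75 + 533×10 + 376×2 = 675 + 5330 + 752 = 6757
link = 7783/6757 = 1.151843
Chained index = 100 × 1.061260 × 1.151843 = 122.2404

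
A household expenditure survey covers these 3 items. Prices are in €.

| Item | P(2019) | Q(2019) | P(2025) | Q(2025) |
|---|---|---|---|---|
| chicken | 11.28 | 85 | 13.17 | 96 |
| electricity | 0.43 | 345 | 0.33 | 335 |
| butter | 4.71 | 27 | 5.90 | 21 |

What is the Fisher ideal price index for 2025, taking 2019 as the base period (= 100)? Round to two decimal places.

112.93

Laspeyres component (base-period weights):
ΣP(2025)Q(2019) = 13.17×85 + 0.33×345 + 5.90×27 = 1119.45 + 113.85 + 159.3 = 1392.6
ΣP(2019)Q(2019) = 11.28×85 + 0.43×345 + 4.71×27 = 958.8 + 148.35 + 127.17 = 1234.32
L = 1392.6 / 1234.32 × 100 = 112.8233
Paasche component (current-period weights):
ΣP(2025)Q(2025) = 13.17×96 + 0.33×335 + 5.90×21 = 1264.32 + 110.55 + 123.9 = 1498.77
ΣP(2019)Q(2025) = 11.28×96 + 0.43×335 + 4.71×21 = 1082.88 + 144.05 + 98.91 = 1325.84
P = 1498.77 / 1325.84 × 100 = 113.0431
Fisher = √(L × P) = √(112.8233 × 113.0431) = 112.9331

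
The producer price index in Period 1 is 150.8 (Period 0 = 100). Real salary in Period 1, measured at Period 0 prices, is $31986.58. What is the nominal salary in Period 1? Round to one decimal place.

Nominal = Real × (Index/100) = 31986.58 × (150.8/100)
        = 31986.58 × 1.508 = 48235.7626

48235.8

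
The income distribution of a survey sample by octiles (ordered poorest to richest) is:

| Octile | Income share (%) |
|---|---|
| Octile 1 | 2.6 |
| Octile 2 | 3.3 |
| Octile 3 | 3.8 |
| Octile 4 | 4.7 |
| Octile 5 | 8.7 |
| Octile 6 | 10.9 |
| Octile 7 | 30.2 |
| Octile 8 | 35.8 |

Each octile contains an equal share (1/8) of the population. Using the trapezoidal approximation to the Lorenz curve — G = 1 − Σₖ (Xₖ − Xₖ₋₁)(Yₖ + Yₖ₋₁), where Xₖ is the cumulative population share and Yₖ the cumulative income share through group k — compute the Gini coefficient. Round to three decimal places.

Cumulative income shares Yₖ: 0.0260, 0.0590, 0.0970, 0.1440, 0.2310, 0.3400, 0.6420, 1.0000
Σ (Xₖ−Xₖ₋₁)(Yₖ+Yₖ₋₁) = (1/8)(0.0260+0.0000) + (1/8)(0.0590+0.0260) + (1/8)(0.0970+0.0590) + (1/8)(0.1440+0.0970) + (1/8)(0.2310+0.1440) + (1/8)(0.3400+0.2310) + (1/8)(0.6420+0.3400) + (1/8)(1.0000+0.6420)
  = 0.0033 + 0.0106 + 0.0195 + 0.0301 + 0.0469 + 0.0714 + 0.1227 + 0.2052 = 0.5098
G = 1 − 0.5098 = 0.4902

0.490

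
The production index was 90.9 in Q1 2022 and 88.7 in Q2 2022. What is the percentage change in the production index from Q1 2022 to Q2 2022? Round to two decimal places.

Change = (88.7 − 90.9) / 90.9 × 100
       = -2.2 / 90.9 × 100 = -2.4202%

-2.42%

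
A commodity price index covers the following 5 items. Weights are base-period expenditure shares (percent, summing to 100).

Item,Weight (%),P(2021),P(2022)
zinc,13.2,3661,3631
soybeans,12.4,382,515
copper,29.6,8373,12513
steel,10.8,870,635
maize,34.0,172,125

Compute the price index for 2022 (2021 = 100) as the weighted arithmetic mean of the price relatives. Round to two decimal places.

106.64

zinc: 13.2 × (3631/3661) = 13.2 × 0.991806 = 13.0918
soybeans: 12.4 × (515/382) = 12.4 × 1.348168 = 16.7173
copper: 29.6 × (12513/8373) = 29.6 × 1.494446 = 44.2356
steel: 10.8 × (635/870) = 10.8 × 0.729885 = 7.8828
maize: 34.0 × (125/172) = 34.0 × 0.726744 = 24.7093
Index = Σ wᵢ·(p₁ᵢ/p₀ᵢ) = 13.0918 + 16.7173 + 44.2356 + 7.8828 + 24.7093 = 106.6368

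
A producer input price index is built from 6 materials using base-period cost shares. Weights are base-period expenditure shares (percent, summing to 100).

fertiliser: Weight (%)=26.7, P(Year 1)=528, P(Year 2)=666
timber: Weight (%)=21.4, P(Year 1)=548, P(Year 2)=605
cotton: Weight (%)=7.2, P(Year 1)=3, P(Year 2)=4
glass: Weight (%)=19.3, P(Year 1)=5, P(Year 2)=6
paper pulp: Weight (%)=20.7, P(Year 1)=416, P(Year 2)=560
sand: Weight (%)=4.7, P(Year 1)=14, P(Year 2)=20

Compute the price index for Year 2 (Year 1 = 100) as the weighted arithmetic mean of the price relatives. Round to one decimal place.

fertiliser: 26.7 × (666/528) = 26.7 × 1.261364 = 33.6784
timber: 21.4 × (605/548) = 21.4 × 1.104015 = 23.6259
cotton: 7.2 × (4/3) = 7.2 × 1.333333 = 9.6000
glass: 19.3 × (6/5) = 19.3 × 1.200000 = 23.1600
paper pulp: 20.7 × (560/416) = 20.7 × 1.346154 = 27.8654
sand: 4.7 × (20/14) = 4.7 × 1.428571 = 6.7143
Index = Σ wᵢ·(p₁ᵢ/p₀ᵢ) = 33.6784 + 23.6259 + 9.6000 + 23.1600 + 27.8654 + 6.7143 = 124.6440

124.6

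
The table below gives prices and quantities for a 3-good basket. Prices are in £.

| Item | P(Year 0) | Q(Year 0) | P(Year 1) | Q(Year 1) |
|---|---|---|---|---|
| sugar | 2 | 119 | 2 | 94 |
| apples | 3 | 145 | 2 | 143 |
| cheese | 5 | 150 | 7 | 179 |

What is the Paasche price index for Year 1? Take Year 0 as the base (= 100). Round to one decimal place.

114.2

Paasche price index uses current-period quantities as weights.
ΣP(Year 1)·Q(Year 1) = 2×94 + 2×143 + 7×179 = 188 + 286 + 1253 = 1727
ΣP(Year 0)·Q(Year 1) = 2×94 + 3×143 + 5×179 = 188 + 429 + 895 = 1512
Index = 1727 / 1512 × 100 = 114.2196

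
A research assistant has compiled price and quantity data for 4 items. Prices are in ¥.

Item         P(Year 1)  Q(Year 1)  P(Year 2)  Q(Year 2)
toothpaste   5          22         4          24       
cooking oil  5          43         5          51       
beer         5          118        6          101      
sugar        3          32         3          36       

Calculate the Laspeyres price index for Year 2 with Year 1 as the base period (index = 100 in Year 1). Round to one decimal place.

109.5

Laspeyres price index uses base-period quantities as weights.
ΣP(Year 2)·Q(Year 1) = 4×22 + 5×43 + 6×118 + 3×32 = 88 + 215 + 708 + 96 = 1107
ΣP(Year 1)·Q(Year 1) = 5×22 + 5×43 + 5×118 + 3×32 = 110 + 215 + 590 + 96 = 1011
Index = 1107 / 1011 × 100 = 109.4955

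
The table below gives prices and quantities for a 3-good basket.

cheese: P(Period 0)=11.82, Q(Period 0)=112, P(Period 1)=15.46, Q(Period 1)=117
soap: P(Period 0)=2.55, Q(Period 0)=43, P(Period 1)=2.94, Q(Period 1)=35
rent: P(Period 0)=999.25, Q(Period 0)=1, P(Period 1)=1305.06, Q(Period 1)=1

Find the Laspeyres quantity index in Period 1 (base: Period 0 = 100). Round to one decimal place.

Laspeyres quantity index uses base-period prices as weights.
ΣP(Period 0)·Q(Period 1) = 11.82×117 + 2.55×35 + 999.25×1 = 1382.94 + 89.25 + 999.25 = 2471.44
ΣP(Period 0)·Q(Period 0) = 11.82×112 + 2.55×43 + 999.25×1 = 1323.84 + 109.65 + 999.25 = 2432.74
Index = 2471.44 / 2432.74 × 100 = 101.5908

101.6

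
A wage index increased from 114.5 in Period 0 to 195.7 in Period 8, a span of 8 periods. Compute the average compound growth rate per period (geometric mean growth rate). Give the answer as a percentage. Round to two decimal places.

6.93%

Growth factor = (195.7/114.5)^(1/8) = (1.709170)^(1/8) = 1.069297
Growth rate = 1.069297 − 1 = 0.069297 = 6.9297%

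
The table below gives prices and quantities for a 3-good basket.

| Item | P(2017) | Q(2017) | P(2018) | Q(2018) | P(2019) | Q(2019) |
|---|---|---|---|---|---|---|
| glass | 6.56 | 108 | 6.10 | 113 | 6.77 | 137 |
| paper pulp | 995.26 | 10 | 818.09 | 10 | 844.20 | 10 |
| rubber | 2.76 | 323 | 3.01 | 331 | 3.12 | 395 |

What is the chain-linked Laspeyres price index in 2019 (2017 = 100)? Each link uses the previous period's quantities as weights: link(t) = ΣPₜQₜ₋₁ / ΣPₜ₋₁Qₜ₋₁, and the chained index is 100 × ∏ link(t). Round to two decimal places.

88.15

Link 2017→2018:
ΣP(2018)Q(2017) = 6.10×108 + 818.09×10 + 3.01×323 = 658.8 + 8180.9 + 972.23 = 9811.93
ΣP(2017)Q(2017) = 6.56×108 + 995.26×10 + 2.76×323 = 708.48 + 9952.6 + 891.48 = 11552.56
link = 9811.93/11552.56 = 0.849329
Link 2018→2019:
ΣP(2019)Q(2018) = 6.77×113 + 844.20×10 + 3.12×331 = 765.01 + 8442 + 1032.72 = 10239.73
ΣP(2018)Q(2018) = 6.10×113 + 818.09×10 + 3.01×331 = 689.3 + 8180.9 + 996.31 = 9866.51
link = 10239.73/9866.51 = 1.037827
Chained index = 100 × 0.849329 × 1.037827 = 88.1457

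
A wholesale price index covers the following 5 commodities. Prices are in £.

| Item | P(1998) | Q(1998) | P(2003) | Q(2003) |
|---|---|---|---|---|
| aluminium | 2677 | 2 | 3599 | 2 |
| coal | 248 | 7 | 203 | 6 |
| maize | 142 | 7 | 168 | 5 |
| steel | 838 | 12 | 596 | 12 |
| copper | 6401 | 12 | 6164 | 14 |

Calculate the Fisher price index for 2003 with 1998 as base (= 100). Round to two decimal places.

95.77

Laspeyres component (base-period weights):
ΣP(2003)Q(1998) = 3599×2 + 203×7 + 168×7 + 596×12 + 6164×12 = 7198 + 1421 + 1176 + 7152 + 73968 = 90915
ΣP(1998)Q(1998) = 2677×2 + 248×7 + 142×7 + 838×12 + 6401×12 = 5354 + 1736 + 994 + 10056 + 76812 = 94952
L = 90915 / 94952 × 100 = 95.7484
Paasche component (current-period weights):
ΣP(2003)Q(2003) = 3599×2 + 203×6 + 168×5 + 596×12 + 6164×14 = 7198 + 1218 + 840 + 7152 + 86296 = 102704
ΣP(1998)Q(2003) = 2677×2 + 248×6 + 142×5 + 838×12 + 6401×14 = 5354 + 1488 + 710 + 10056 + 89614 = 107222
P = 102704 / 107222 × 100 = 95.7863
Fisher = √(L × P) = √(95.7484 × 95.7863) = 95.7673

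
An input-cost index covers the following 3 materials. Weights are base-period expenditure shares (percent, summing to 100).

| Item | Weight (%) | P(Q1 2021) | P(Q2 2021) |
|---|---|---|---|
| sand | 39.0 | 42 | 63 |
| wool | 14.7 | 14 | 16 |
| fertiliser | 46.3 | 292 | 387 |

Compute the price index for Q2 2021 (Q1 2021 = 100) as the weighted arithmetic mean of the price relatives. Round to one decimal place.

sand: 39.0 × (63/42) = 39.0 × 1.500000 = 58.5000
wool: 14.7 × (16/14) = 14.7 × 1.142857 = 16.8000
fertiliser: 46.3 × (387/292) = 46.3 × 1.325342 = 61.3634
Index = Σ wᵢ·(p₁ᵢ/p₀ᵢ) = 58.5000 + 16.8000 + 61.3634 = 136.6634

136.7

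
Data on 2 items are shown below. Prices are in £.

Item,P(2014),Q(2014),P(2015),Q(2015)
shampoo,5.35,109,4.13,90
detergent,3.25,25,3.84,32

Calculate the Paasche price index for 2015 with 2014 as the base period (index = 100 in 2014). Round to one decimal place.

Paasche price index uses current-period quantities as weights.
ΣP(2015)·Q(2015) = 4.13×90 + 3.84×32 = 371.7 + 122.88 = 494.58
ΣP(2014)·Q(2015) = 5.35×90 + 3.25×32 = 481.5 + 104 = 585.5
Index = 494.58 / 585.5 × 100 = 84.4714

84.5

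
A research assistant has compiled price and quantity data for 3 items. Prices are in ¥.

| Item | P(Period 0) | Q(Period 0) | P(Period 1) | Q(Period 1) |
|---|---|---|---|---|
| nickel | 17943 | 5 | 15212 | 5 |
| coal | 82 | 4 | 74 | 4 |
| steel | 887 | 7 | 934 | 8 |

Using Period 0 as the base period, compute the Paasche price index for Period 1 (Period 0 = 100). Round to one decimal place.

86.3

Paasche price index uses current-period quantities as weights.
ΣP(Period 1)·Q(Period 1) = 15212×5 + 74×4 + 934×8 = 76060 + 296 + 7472 = 83828
ΣP(Period 0)·Q(Period 1) = 17943×5 + 82×4 + 887×8 = 89715 + 328 + 7096 = 97139
Index = 83828 / 97139 × 100 = 86.2970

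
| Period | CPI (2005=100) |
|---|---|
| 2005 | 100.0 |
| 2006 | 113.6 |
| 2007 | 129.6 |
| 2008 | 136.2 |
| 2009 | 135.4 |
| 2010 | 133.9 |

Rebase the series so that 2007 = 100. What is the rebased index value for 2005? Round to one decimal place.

Rebased(2005) = 100.0 / 129.6 × 100 = 77.1605

77.2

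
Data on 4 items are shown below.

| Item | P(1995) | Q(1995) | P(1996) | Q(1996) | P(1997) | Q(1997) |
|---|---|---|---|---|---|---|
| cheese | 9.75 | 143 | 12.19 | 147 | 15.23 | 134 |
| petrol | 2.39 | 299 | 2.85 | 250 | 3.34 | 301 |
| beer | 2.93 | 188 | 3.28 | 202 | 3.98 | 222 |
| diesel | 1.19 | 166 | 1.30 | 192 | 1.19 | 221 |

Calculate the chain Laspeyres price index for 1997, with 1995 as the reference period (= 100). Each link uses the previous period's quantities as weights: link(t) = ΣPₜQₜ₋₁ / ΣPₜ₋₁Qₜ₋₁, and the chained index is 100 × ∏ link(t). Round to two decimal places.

Link 1995→1996:
ΣP(1996)Q(1995) = 12.19×143 + 2.85×299 + 3.28×188 + 1.30×166 = 1743.17 + 852.15 + 616.64 + 215.8 = 3427.76
ΣP(1995)Q(1995) = 9.75×143 + 2.39×299 + 2.93×188 + 1.19×166 = 1394.25 + 714.61 + 550.84 + 197.54 = 2857.24
link = 3427.76/2857.24 = 1.199675
Link 1996→1997:
ΣP(1997)Q(1996) = 15.23×147 + 3.34×250 + 3.98×202 + 1.19×192 = 2238.81 + 835 + 803.96 + 228.48 = 4106.25
ΣP(1996)Q(1996) = 12.19×147 + 2.85×250 + 3.28×202 + 1.30×192 = 1791.93 + 712.5 + 662.56 + 249.6 = 3416.59
link = 4106.25/3416.59 = 1.201856
Chained index = 100 × 1.199675 × 1.201856 = 144.1837

144.18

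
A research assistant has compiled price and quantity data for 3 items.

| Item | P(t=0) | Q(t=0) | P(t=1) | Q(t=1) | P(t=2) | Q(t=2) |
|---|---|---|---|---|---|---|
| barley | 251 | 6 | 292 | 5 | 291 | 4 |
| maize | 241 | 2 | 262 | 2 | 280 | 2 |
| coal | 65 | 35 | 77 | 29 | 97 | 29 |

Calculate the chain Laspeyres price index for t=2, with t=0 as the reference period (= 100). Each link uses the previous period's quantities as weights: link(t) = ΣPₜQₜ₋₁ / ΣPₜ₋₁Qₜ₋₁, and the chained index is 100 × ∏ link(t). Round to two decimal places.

Link t=0→t=1:
ΣP(t=1)Q(t=0) = 292×6 + 262×2 + 77×35 = 1752 + 524 + 2695 = 4971
ΣP(t=0)Q(t=0) = 251×6 + 241×2 + 65×35 = 1506 + 482 + 2275 = 4263
link = 4971/4263 = 1.166080
Link t=1→t=2:
ΣP(t=2)Q(t=1) = 291×5 + 280×2 + 97×29 = 1455 + 560 + 2813 = 4828
ΣP(t=1)Q(t=1) = 292×5 + 262×2 + 77×29 = 1460 + 524 + 2233 = 4217
link = 4828/4217 = 1.144890
Chained index = 100 × 1.166080 × 1.144890 = 133.5033

133.50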